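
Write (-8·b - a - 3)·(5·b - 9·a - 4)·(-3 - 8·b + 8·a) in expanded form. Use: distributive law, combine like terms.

-16·b² + 320·b³ - 856·a·b² - 313·a·b + 464·a²·b - 147·b + 221·a² + 72·a³ + 3·a - 36

(-8·b - a - 3)·(5·b - 9·a - 4)·(-3 - 8·b + 8·a)
= (-40·b² + 72·a·b + 32·b - 5·a·b + 9·a² + 4·a - 15·b + 27·a + 12)·(-3 - 8·b + 8·a)    [distributive law]
= (-40·b² + 67·a·b + 17·b + 9·a² + 31·a + 12)·(-3 - 8·b + 8·a)    [combine like terms]
= 120·b² + 320·b³ - 320·a·b² - 201·a·b - 536·a·b² + 536·a²·b - 51·b - 136·b² + 136·a·b - 27·a² - 72·a²·b + 72·a³ - 93·a - 248·a·b + 248·a² - 36 - 96·b + 96·a    [distributive law]
= -16·b² + 320·b³ - 856·a·b² - 313·a·b + 464·a²·b - 147·b + 221·a² + 72·a³ + 3·a - 36    [combine like terms]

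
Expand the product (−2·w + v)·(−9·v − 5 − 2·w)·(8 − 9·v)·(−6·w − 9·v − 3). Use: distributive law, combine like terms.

−408·v·w^2 + 252·v^2·w − 594·v·w + 1188·v^2·w^2 + 810·v^3·w − 576·w^2 − 240·w − 192·w^3 + 216·v·w^3 + 441·v^2 − 729·v^4 + 120·v

(−2·w + v)·(−9·v − 5 − 2·w)·(8 − 9·v)·(−6·w − 9·v − 3)
= (18·v·w + 10·w + 4·w^2 − 9·v^2 − 5·v − 2·v·w)·(8 − 9·v)·(−6·w − 9·v − 3)    [distributive law]
= (16·v·w + 10·w + 4·w^2 − 9·v^2 − 5·v)·(8 − 9·v)·(−6·w − 9·v − 3)    [combine like terms]
= (128·v·w − 144·v^2·w + 80·w − 90·v·w + 32·w^2 − 36·v·w^2 − 72·v^2 + 81·v^3 − 40·v + 45·v^2)·(−6·w − 9·v − 3)    [distributive law]
= (38·v·w − 144·v^2·w + 80·w + 32·w^2 − 36·v·w^2 − 27·v^2 + 81·v^3 − 40·v)·(−6·w − 9·v − 3)    [combine like terms]
= −228·v·w^2 − 342·v^2·w − 114·v·w + 864·v^2·w^2 + 1296·v^3·w + 432·v^2·w − 480·w^2 − 720·v·w − 240·w − 192·w^3 − 288·v·w^2 − 96·w^2 + 216·v·w^3 + 324·v^2·w^2 + 108·v·w^2 + 162·v^2·w + 243·v^3 + 81·v^2 − 486·v^3·w − 729·v^4 − 243·v^3 + 240·v·w + 360·v^2 + 120·v    [distributive law]
= −408·v·w^2 + 252·v^2·w − 594·v·w + 1188·v^2·w^2 + 810·v^3·w − 576·w^2 − 240·w − 192·w^3 + 216·v·w^3 + 441·v^2 − 729·v^4 + 120·v    [combine like terms]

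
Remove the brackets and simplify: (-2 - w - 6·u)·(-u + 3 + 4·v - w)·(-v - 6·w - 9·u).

(-2 - w - 6·u)·(-u + 3 + 4·v - w)·(-v - 6·w - 9·u)
= (2·u - 6 - 8·v + 2·w + u·w - 3·w - 4·v·w + w² + 6·u² - 18·u - 24·u·v + 6·u·w)·(-v - 6·w - 9·u)    [distributive law]
= (-16·u - 6 - 8·v - w + 7·u·w - 4·v·w + w² + 6·u² - 24·u·v)·(-v - 6·w - 9·u)    [combine like terms]
= 16·u·v + 96·u·w + 144·u² + 6·v + 36·w + 54·u + 8·v² + 48·v·w + 72·u·v + v·w + 6·w² + 9·u·w - 7·u·v·w - 42·u·w² - 63·u²·w + 4·v²·w + 24·v·w² + 36·u·v·w - v·w² - 6·w³ - 9·u·w² - 6·u²·v - 36·u²·w - 54·u³ + 24·u·v² + 144·u·v·w + 216·u²·v    [distributive law]
= 88·u·v + 105·u·w + 144·u² + 6·v + 36·w + 54·u + 8·v² + 49·v·w + 6·w² + 173·u·v·w - 51·u·w² - 99·u²·w + 4·v²·w + 23·v·w² - 6·w³ + 210·u²·v - 54·u³ + 24·u·v²    [combine like terms]

88·u·v + 105·u·w + 144·u² + 6·v + 36·w + 54·u + 8·v² + 49·v·w + 6·w² + 173·u·v·w - 51·u·w² - 99·u²·w + 4·v²·w + 23·v·w² - 6·w³ + 210·u²·v - 54·u³ + 24·u·v²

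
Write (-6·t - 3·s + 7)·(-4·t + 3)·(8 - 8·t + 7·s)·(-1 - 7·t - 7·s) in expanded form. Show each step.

3192·t^2 - 3728·t^3 - 2914·s·t^2 + 1344·t^4 + 840·s·t^3 - 1092·s^2·t^2 - 640·t + 3381·s·t + 1435·s^2·t - 588·s^3·t - 1251·s - 462·s^2 + 441·s^3 - 168

(-6·t - 3·s + 7)·(-4·t + 3)·(8 - 8·t + 7·s)·(-1 - 7·t - 7·s)
= (24·t^2 - 18·t + 12·s·t - 9·s - 28·t + 21)·(8 - 8·t + 7·s)·(-1 - 7·t - 7·s)    [distributive law]
= (24·t^2 - 46·t + 12·s·t - 9·s + 21)·(8 - 8·t + 7·s)·(-1 - 7·t - 7·s)    [combine like terms]
= (192·t^2 - 192·t^3 + 168·s·t^2 - 368·t + 368·t^2 - 322·s·t + 96·s·t - 96·s·t^2 + 84·s^2·t - 72·s + 72·s·t - 63·s^2 + 168 - 168·t + 147·s)·(-1 - 7·t - 7·s)    [distributive law]
= (560·t^2 - 192·t^3 + 72·s·t^2 - 536·t - 154·s·t + 84·s^2·t + 75·s - 63·s^2 + 168)·(-1 - 7·t - 7·s)    [combine like terms]
= -560·t^2 - 3920·t^3 - 3920·s·t^2 + 192·t^3 + 1344·t^4 + 1344·s·t^3 - 72·s·t^2 - 504·s·t^3 - 504·s^2·t^2 + 536·t + 3752·t^2 + 3752·s·t + 154·s·t + 1078·s·t^2 + 1078·s^2·t - 84·s^2·t - 588·s^2·t^2 - 588·s^3·t - 75·s - 525·s·t - 525·s^2 + 63·s^2 + 441·s^2·t + 441·s^3 - 168 - 1176·t - 1176·s    [distributive law]
= 3192·t^2 - 3728·t^3 - 2914·s·t^2 + 1344·t^4 + 840·s·t^3 - 1092·s^2·t^2 - 640·t + 3381·s·t + 1435·s^2·t - 588·s^3·t - 1251·s - 462·s^2 + 441·s^3 - 168    [combine like terms]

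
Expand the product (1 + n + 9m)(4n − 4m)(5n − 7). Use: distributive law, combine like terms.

−8n² − 28n − 244mn + 28m + 20n³ + 160mn² − 180m²n + 252m²

(1 + n + 9m)(4n − 4m)(5n − 7)
= (4n − 4m + 4n² − 4mn + 36mn − 36m²)(5n − 7)    [distributive law]
= (4n − 4m + 4n² + 32mn − 36m²)(5n − 7)    [combine like terms]
= 20n² − 28n − 20mn + 28m + 20n³ − 28n² + 160mn² − 224mn − 180m²n + 252m²    [distributive law]
= −8n² − 28n − 244mn + 28m + 20n³ + 160mn² − 180m²n + 252m²    [combine like terms]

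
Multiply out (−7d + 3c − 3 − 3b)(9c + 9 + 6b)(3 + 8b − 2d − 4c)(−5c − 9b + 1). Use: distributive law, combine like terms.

(−7d + 3c − 3 − 3b)(9c + 9 + 6b)(3 + 8b − 2d − 4c)(−5c − 9b + 1)
= (−63cd − 63d − 42bd + 27c^2 + 27c + 18bc − 27c − 27 − 18b − 27bc − 27b − 18b^2)(3 + 8b − 2d − 4c)(−5c − 9b + 1)    [distributive law]
= (−63cd − 63d − 42bd + 27c^2 − 9bc − 27 − 45b − 18b^2)(3 + 8b − 2d − 4c)(−5c − 9b + 1)    [combine like terms]
= (−189cd − 504bcd + 126cd^2 + 252c^2d − 189d − 504bd + 126d^2 + 252cd − 126bd − 336b^2d + 84bd^2 + 168bcd + 81c^2 + 216bc^2 − 54c^2d − 108c^3 − 27bc − 72b^2c + 18bcd + 36bc^2 − 81 − 216b + 54d + 108c − 135b − 360b^2 + 90bd + 180bc − 54b^2 − 144b^3 + 36b^2d + 72b^2c)(−5c − 9b + 1)    [distributive law]
= (63cd − 318bcd + 126cd^2 + 198c^2d − 135d − 540bd + 126d^2 − 300b^2d + 84bd^2 + 81c^2 + 252bc^2 − 108c^3 + 153bc − 81 − 351b + 108c − 414b^2 − 144b^3)(−5c − 9b + 1)    [combine like terms]
= −315c^2d − 567bcd + 63cd + 1590bc^2d + 2862b^2cd − 318bcd − 630c^2d^2 − 1134bcd^2 + 126cd^2 − 990c^3d − 1782bc^2d + 198c^2d + 675cd + 1215bd − 135d + 2700bcd + 4860b^2d − 540bd − 630cd^2 − 1134bd^2 + 126d^2 + 1500b^2cd + 2700b^3d − 300b^2d − 420bcd^2 − 756b^2d^2 + 84bd^2 − 405c^3 − 729bc^2 + 81c^2 − 1260bc^3 − 2268b^2c^2 + 252bc^2 + 540c^4 + 972bc^3 − 108c^3 − 765bc^2 − 1377b^2c + 153bc + 405c + 729b − 81 + 1755bc + 3159b^2 − 351b − 540c^2 − 972bc + 108c + 2070b^2c + 3726b^3 − 414b^2 + 720b^3c + 1296b^4 − 144b^3    [distributive law]
= −117c^2d + 1815bcd + 738cd − 192bc^2d + 4362b^2cd − 630c^2d^2 − 1554bcd^2 − 504cd^2 − 990c^3d + 675bd − 135d + 4560b^2d − 1050bd^2 + 126d^2 + 2700b^3d − 756b^2d^2 − 513c^3 − 1242bc^2 − 459c^2 − 288bc^3 − 2268b^2c^2 + 540c^4 + 693b^2c + 936bc + 513c + 378b − 81 + 2745b^2 + 3582b^3 + 720b^3c + 1296b^4    [combine like terms]

−117c^2d + 1815bcd + 738cd − 192bc^2d + 4362b^2cd − 630c^2d^2 − 1554bcd^2 − 504cd^2 − 990c^3d + 675bd − 135d + 4560b^2d − 1050bd^2 + 126d^2 + 2700b^3d − 756b^2d^2 − 513c^3 − 1242bc^2 − 459c^2 − 288bc^3 − 2268b^2c^2 + 540c^4 + 693b^2c + 936bc + 513c + 378b − 81 + 2745b^2 + 3582b^3 + 720b^3c + 1296b^4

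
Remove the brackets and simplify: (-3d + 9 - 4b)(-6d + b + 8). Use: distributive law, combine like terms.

(-3d + 9 - 4b)(-6d + b + 8)
= 18d² - 3bd - 24d - 54d + 9b + 72 + 24bd - 4b² - 32b    [distributive law]
= 18d² + 21bd - 78d - 23b + 72 - 4b²    [combine like terms]

18d² + 21bd - 78d - 23b + 72 - 4b²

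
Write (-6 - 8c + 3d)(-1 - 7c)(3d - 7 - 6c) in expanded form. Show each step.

39d - 42 - 386c + 315cd - 692c^2 + 294c^2d - 336c^3 - 9d^2 - 63cd^2

(-6 - 8c + 3d)(-1 - 7c)(3d - 7 - 6c)
= (6 + 42c + 8c + 56c^2 - 3d - 21cd)(3d - 7 - 6c)    [distributive law]
= (6 + 50c + 56c^2 - 3d - 21cd)(3d - 7 - 6c)    [combine like terms]
= 18d - 42 - 36c + 150cd - 350c - 300c^2 + 168c^2d - 392c^2 - 336c^3 - 9d^2 + 21d + 18cd - 63cd^2 + 147cd + 126c^2d    [distributive law]
= 39d - 42 - 386c + 315cd - 692c^2 + 294c^2d - 336c^3 - 9d^2 - 63cd^2    [combine like terms]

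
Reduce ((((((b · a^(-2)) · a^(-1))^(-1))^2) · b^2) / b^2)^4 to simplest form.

a^24b^(-8)

((((((b · a^(-2)) · a^(-1))^(-1))^2) · b^2) / b^2)^4
= ((((((b · a^(-2)) · a^(-1))^(-1))^2) · b^2)^4) / ((b^2)^4)    [power of a quotient]
= ((((((b · a^(-2)) · a^(-1))^(-1))^2)^4) · ((b^2)^4)) / ((b^2)^4)    [power of a product]
= (((((b · a^(-2)) · a^(-1))^(-1))^8) · ((b^2)^4)) / ((b^2)^4)    [power of a power]
= ((((b · a^(-2)) · a^(-1))^(-8)) · ((b^2)^4)) / ((b^2)^4)    [power of a power]
= ((((b · a^(-2))^(-8)) · ((a^(-1))^(-8))) · ((b^2)^4)) / ((b^2)^4)    [power of a product]
= ((((b^(-8)) · ((a^(-2))^(-8))) · ((a^(-1))^(-8))) · ((b^2)^4)) / ((b^2)^4)    [power of a product]
= (((b^(-8) · a^16) · ((a^(-1))^(-8))) · ((b^2)^4)) / ((b^2)^4)    [power of a power]
= (((b^(-8) · a^16) · a^8) · ((b^2)^4)) / ((b^2)^4)    [power of a power]
= (((b^(-8) · a^16) · a^8) · b^8) / ((b^2)^4)    [power of a power]
= (((b^(-8) · a^16) · a^8) · b^8) / b^8    [power of a power]
= a^24b^(-8)    [quotient of powers; product of powers]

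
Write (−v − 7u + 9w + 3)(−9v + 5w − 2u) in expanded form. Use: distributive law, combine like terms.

9v^2 − 86vw + 65uv − 53uw + 14u^2 + 45w^2 − 27v + 15w − 6u

(−v − 7u + 9w + 3)(−9v + 5w − 2u)
= 9v^2 − 5vw + 2uv + 63uv − 35uw + 14u^2 − 81vw + 45w^2 − 18uw − 27v + 15w − 6u    [distributive law]
= 9v^2 − 86vw + 65uv − 53uw + 14u^2 + 45w^2 − 27v + 15w − 6u    [combine like terms]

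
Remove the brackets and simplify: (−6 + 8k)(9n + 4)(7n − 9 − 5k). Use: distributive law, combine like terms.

(−6 + 8k)(9n + 4)(7n − 9 − 5k)
= (−54n − 24 + 72kn + 32k)(7n − 9 − 5k)    [distributive law]
= −378n² + 486n + 270kn − 168n + 216 + 120k + 504kn² − 648kn − 360k²n + 224kn − 288k − 160k²    [distributive law]
= −378n² + 318n − 154kn + 216 − 168k + 504kn² − 360k²n − 160k²    [combine like terms]

−378n² + 318n − 154kn + 216 − 168k + 504kn² − 360k²n − 160k²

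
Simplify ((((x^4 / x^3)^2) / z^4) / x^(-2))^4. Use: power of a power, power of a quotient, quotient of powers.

((((x^4 / x^3)^2) / z^4) / x^(-2))^4
= ((((x^4 / x^3)^2) / z^4)^4) / ((x^(-2))^4)    [power of a quotient]
= ((((x^4 / x^3)^2)^4) / ((z^4)^4)) / ((x^(-2))^4)    [power of a quotient]
= (((x^4 / x^3)^8) / ((z^4)^4)) / ((x^(-2))^4)    [power of a power]
= ((((x^4)^8) / ((x^3)^8)) / ((z^4)^4)) / ((x^(-2))^4)    [power of a quotient]
= ((x^32 / ((x^3)^8)) / ((z^4)^4)) / ((x^(-2))^4)    [power of a power]
= ((x^32 / x^24) / ((z^4)^4)) / ((x^(-2))^4)    [power of a power]
= (x^8 / ((z^4)^4)) / ((x^(-2))^4)    [quotient of powers]
= (x^8 / z^16) / ((x^(-2))^4)    [power of a power]
= (x^8 / z^16) / x^(-8)    [power of a power]
= x^16z^(-16)    [quotient of powers]

x^16z^(-16)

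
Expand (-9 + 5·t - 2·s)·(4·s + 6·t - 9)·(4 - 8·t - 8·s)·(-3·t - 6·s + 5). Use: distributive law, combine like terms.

(-9 + 5·t - 2·s)·(4·s + 6·t - 9)·(4 - 8·t - 8·s)·(-3·t - 6·s + 5)
= (-36·s - 54·t + 81 + 20·s·t + 30·t^2 - 45·t - 8·s^2 - 12·s·t + 18·s)·(4 - 8·t - 8·s)·(-3·t - 6·s + 5)    [distributive law]
= (-18·s - 99·t + 81 + 8·s·t + 30·t^2 - 8·s^2)·(4 - 8·t - 8·s)·(-3·t - 6·s + 5)    [combine like terms]
= (-72·s + 144·s·t + 144·s^2 - 396·t + 792·t^2 + 792·s·t + 324 - 648·t - 648·s + 32·s·t - 64·s·t^2 - 64·s^2·t + 120·t^2 - 240·t^3 - 240·s·t^2 - 32·s^2 + 64·s^2·t + 64·s^3)·(-3·t - 6·s + 5)    [distributive law]
= (-720·s + 968·s·t + 112·s^2 - 1044·t + 912·t^2 + 324 - 304·s·t^2 - 240·t^3 + 64·s^3)·(-3·t - 6·s + 5)    [combine like terms]
= 2160·s·t + 4320·s^2 - 3600·s - 2904·s·t^2 - 5808·s^2·t + 4840·s·t - 336·s^2·t - 672·s^3 + 560·s^2 + 3132·t^2 + 6264·s·t - 5220·t - 2736·t^3 - 5472·s·t^2 + 4560·t^2 - 972·t - 1944·s + 1620 + 912·s·t^3 + 1824·s^2·t^2 - 1520·s·t^2 + 720·t^4 + 1440·s·t^3 - 1200·t^3 - 192·s^3·t - 384·s^4 + 320·s^3    [distributive law]
= 13264·s·t + 4880·s^2 - 5544·s - 9896·s·t^2 - 6144·s^2·t - 352·s^3 + 7692·t^2 - 6192·t - 3936·t^3 + 1620 + 2352·s·t^3 + 1824·s^2·t^2 + 720·t^4 - 192·s^3·t - 384·s^4    [combine like terms]

13264·s·t + 4880·s^2 - 5544·s - 9896·s·t^2 - 6144·s^2·t - 352·s^3 + 7692·t^2 - 6192·t - 3936·t^3 + 1620 + 2352·s·t^3 + 1824·s^2·t^2 + 720·t^4 - 192·s^3·t - 384·s^4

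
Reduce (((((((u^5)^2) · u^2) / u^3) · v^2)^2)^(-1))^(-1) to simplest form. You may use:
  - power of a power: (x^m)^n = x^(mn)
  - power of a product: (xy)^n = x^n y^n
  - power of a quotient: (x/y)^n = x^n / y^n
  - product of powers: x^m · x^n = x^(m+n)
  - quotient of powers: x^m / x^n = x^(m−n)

(((((((u^5)^2) · u^2) / u^3) · v^2)^2)^(-1))^(-1)
= ((((((u^5)^2) · u^2) / u^3) · v^2)^2)^1    [power of a power]
= (((((u^5)^2) · u^2) / u^3) · v^2)^2    [power of a power]
= (((((u^5)^2) · u^2) / u^3)^2) · ((v^2)^2)    [power of a product]
= (((((u^5)^2) · u^2)^2) / ((u^3)^2)) · ((v^2)^2)    [power of a quotient]
= (((((u^5)^2)^2) · ((u^2)^2)) / ((u^3)^2)) · ((v^2)^2)    [power of a product]
= ((((u^5)^4) · ((u^2)^2)) / ((u^3)^2)) · ((v^2)^2)    [power of a power]
= ((u^20 · ((u^2)^2)) / ((u^3)^2)) · ((v^2)^2)    [power of a power]
= ((u^20 · u^4) / ((u^3)^2)) · ((v^2)^2)    [power of a power]
= (u^24 / ((u^3)^2)) · ((v^2)^2)    [product of powers]
= (u^24 / u^6) · ((v^2)^2)    [power of a power]
= u^18 · ((v^2)^2)    [quotient of powers]
= u^18 · v^4    [power of a power]
= u^18v^4    [rearrange]

u^18v^4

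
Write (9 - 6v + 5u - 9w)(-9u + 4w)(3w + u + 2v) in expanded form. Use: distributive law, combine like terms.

(9 - 6v + 5u - 9w)(-9u + 4w)(3w + u + 2v)
= (-81u + 36w + 54uv - 24vw - 45u^2 + 20uw + 81uw - 36w^2)(3w + u + 2v)    [distributive law]
= (-81u + 36w + 54uv - 24vw - 45u^2 + 101uw - 36w^2)(3w + u + 2v)    [combine like terms]
= -243uw - 81u^2 - 162uv + 108w^2 + 36uw + 72vw + 162uvw + 54u^2v + 108uv^2 - 72vw^2 - 24uvw - 48v^2w - 135u^2w - 45u^3 - 90u^2v + 303uw^2 + 101u^2w + 202uvw - 108w^3 - 36uw^2 - 72vw^2    [distributive law]
= -207uw - 81u^2 - 162uv + 108w^2 + 72vw + 340uvw - 36u^2v + 108uv^2 - 144vw^2 - 48v^2w - 34u^2w - 45u^3 + 267uw^2 - 108w^3    [combine like terms]

-207uw - 81u^2 - 162uv + 108w^2 + 72vw + 340uvw - 36u^2v + 108uv^2 - 144vw^2 - 48v^2w - 34u^2w - 45u^3 + 267uw^2 - 108w^3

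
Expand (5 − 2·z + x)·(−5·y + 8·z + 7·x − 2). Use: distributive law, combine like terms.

(5 − 2·z + x)·(−5·y + 8·z + 7·x − 2)
= −25·y + 40·z + 35·x − 10 + 10·y·z − 16·z^2 − 14·x·z + 4·z − 5·x·y + 8·x·z + 7·x^2 − 2·x    [distributive law]
= −25·y + 44·z + 33·x − 10 + 10·y·z − 16·z^2 − 6·x·z − 5·x·y + 7·x^2    [combine like terms]

−25·y + 44·z + 33·x − 10 + 10·y·z − 16·z^2 − 6·x·z − 5·x·y + 7·x^2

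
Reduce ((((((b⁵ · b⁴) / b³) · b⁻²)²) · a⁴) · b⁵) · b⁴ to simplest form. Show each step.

a⁴b¹⁷

((((((b⁵ · b⁴) / b³) · b⁻²)²) · a⁴) · b⁵) · b⁴
= ((((((b⁵ · b⁴) / b³)²) · ((b⁻²)²)) · a⁴) · b⁵) · b⁴    [power of a product]
= ((((((b⁵ · b⁴)²) / ((b³)²)) · ((b⁻²)²)) · a⁴) · b⁵) · b⁴    [power of a quotient]
= (((((((b⁵)²) · ((b⁴)²)) / ((b³)²)) · ((b⁻²)²)) · a⁴) · b⁵) · b⁴    [power of a product]
= (((((b¹⁰ · ((b⁴)²)) / ((b³)²)) · ((b⁻²)²)) · a⁴) · b⁵) · b⁴    [power of a power]
= (((((b¹⁰ · b⁸) / ((b³)²)) · ((b⁻²)²)) · a⁴) · b⁵) · b⁴    [power of a power]
= ((((b¹⁸ / ((b³)²)) · ((b⁻²)²)) · a⁴) · b⁵) · b⁴    [product of powers]
= ((((b¹⁸ / b⁶) · ((b⁻²)²)) · a⁴) · b⁵) · b⁴    [power of a power]
= (((b¹² · ((b⁻²)²)) · a⁴) · b⁵) · b⁴    [quotient of powers]
= (((b¹² · b⁻⁴) · a⁴) · b⁵) · b⁴    [power of a power]
= ((b⁸ · a⁴) · b⁵) · b⁴    [product of powers]
= a⁴b¹⁷    [product of powers]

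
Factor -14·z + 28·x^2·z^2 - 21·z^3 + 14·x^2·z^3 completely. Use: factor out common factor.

7·z(-2 + 4·x^2·z - 3·z^2 + 2·x^2·z^2)

-14·z + 28·x^2·z^2 - 21·z^3 + 14·x^2·z^3
= 7(-2·z + 4·x^2·z^2 - 3·z^3 + 2·x^2·z^3)    [factor out 7]
= 7·z(-2 + 4·x^2·z - 3·z^2 + 2·x^2·z^2)    [factor out z]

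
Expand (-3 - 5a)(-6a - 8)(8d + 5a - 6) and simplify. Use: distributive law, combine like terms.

464ad + 110a^2 - 228a + 192d - 144 + 240a^2d + 150a^3

(-3 - 5a)(-6a - 8)(8d + 5a - 6)
= (18a + 24 + 30a^2 + 40a)(8d + 5a - 6)    [distributive law]
= (58a + 24 + 30a^2)(8d + 5a - 6)    [combine like terms]
= 464ad + 290a^2 - 348a + 192d + 120a - 144 + 240a^2d + 150a^3 - 180a^2    [distributive law]
= 464ad + 110a^2 - 228a + 192d - 144 + 240a^2d + 150a^3    [combine like terms]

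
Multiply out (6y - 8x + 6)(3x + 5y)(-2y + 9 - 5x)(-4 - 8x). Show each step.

(6y - 8x + 6)(3x + 5y)(-2y + 9 - 5x)(-4 - 8x)
= (18xy + 30y² - 24x² - 40xy + 18x + 30y)(-2y + 9 - 5x)(-4 - 8x)    [distributive law]
= (-22xy + 30y² - 24x² + 18x + 30y)(-2y + 9 - 5x)(-4 - 8x)    [combine like terms]
= (44xy² - 198xy + 110x²y - 60y³ + 270y² - 150xy² + 48x²y - 216x² + 120x³ - 36xy + 162x - 90x² - 60y² + 270y - 150xy)(-4 - 8x)    [distributive law]
= (-106xy² - 384xy + 158x²y - 60y³ + 210y² - 306x² + 120x³ + 162x + 270y)(-4 - 8x)    [combine like terms]
= 424xy² + 848x²y² + 1536xy + 3072x²y - 632x²y - 1264x³y + 240y³ + 480xy³ - 840y² - 1680xy² + 1224x² + 2448x³ - 480x³ - 960x⁴ - 648x - 1296x² - 1080y - 2160xy    [distributive law]
= -1256xy² + 848x²y² - 624xy + 2440x²y - 1264x³y + 240y³ + 480xy³ - 840y² - 72x² + 1968x³ - 960x⁴ - 648x - 1080y    [combine like terms]

-1256xy² + 848x²y² - 624xy + 2440x²y - 1264x³y + 240y³ + 480xy³ - 840y² - 72x² + 1968x³ - 960x⁴ - 648x - 1080y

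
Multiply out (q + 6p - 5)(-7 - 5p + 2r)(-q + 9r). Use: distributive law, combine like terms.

7q² - 53qr + 5pq² - 57pqr - 2q²r + 18qr² + 17pq - 153pr + 30p²q - 270p²r + 108pr² - 35q + 315r - 90r²

(q + 6p - 5)(-7 - 5p + 2r)(-q + 9r)
= (-7q - 5pq + 2qr - 42p - 30p² + 12pr + 35 + 25p - 10r)(-q + 9r)    [distributive law]
= (-7q - 5pq + 2qr - 17p - 30p² + 12pr + 35 - 10r)(-q + 9r)    [combine like terms]
= 7q² - 63qr + 5pq² - 45pqr - 2q²r + 18qr² + 17pq - 153pr + 30p²q - 270p²r - 12pqr + 108pr² - 35q + 315r + 10qr - 90r²    [distributive law]
= 7q² - 53qr + 5pq² - 57pqr - 2q²r + 18qr² + 17pq - 153pr + 30p²q - 270p²r + 108pr² - 35q + 315r - 90r²    [combine like terms]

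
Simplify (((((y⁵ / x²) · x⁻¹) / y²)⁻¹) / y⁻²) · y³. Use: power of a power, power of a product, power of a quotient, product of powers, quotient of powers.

x³y²

(((((y⁵ / x²) · x⁻¹) / y²)⁻¹) / y⁻²) · y³
= (((((y⁵ / x²) · x⁻¹)⁻¹) / ((y²)⁻¹)) / y⁻²) · y³    [power of a quotient]
= (((((y⁵ / x²)⁻¹) · ((x⁻¹)⁻¹)) / ((y²)⁻¹)) / y⁻²) · y³    [power of a product]
= ((((((y⁵)⁻¹) / ((x²)⁻¹)) · ((x⁻¹)⁻¹)) / ((y²)⁻¹)) / y⁻²) · y³    [power of a quotient]
= ((((y⁻⁵ / ((x²)⁻¹)) · ((x⁻¹)⁻¹)) / ((y²)⁻¹)) / y⁻²) · y³    [power of a power]
= ((((y⁻⁵ / x⁻²) · ((x⁻¹)⁻¹)) / ((y²)⁻¹)) / y⁻²) · y³    [power of a power]
= ((((y⁻⁵ / x⁻²) · x) / ((y²)⁻¹)) / y⁻²) · y³    [power of a power]
= ((((y⁻⁵ / x⁻²) · x) / y⁻²) / y⁻²) · y³    [power of a power]
= x³y²    [quotient of powers; product of powers]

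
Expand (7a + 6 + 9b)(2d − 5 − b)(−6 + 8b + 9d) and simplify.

(7a + 6 + 9b)(2d − 5 − b)(−6 + 8b + 9d)
= (14ad − 35a − 7ab + 12d − 30 − 6b + 18bd − 45b − 9b²)(−6 + 8b + 9d)    [distributive law]
= (14ad − 35a − 7ab + 12d − 30 − 51b + 18bd − 9b²)(−6 + 8b + 9d)    [combine like terms]
= −84ad + 112abd + 126ad² + 210a − 280ab − 315ad + 42ab − 56ab² − 63abd − 72d + 96bd + 108d² + 180 − 240b − 270d + 306b − 408b² − 459bd − 108bd + 144b²d + 162bd² + 54b² − 72b³ − 81b²d    [distributive law]
= −399ad + 49abd + 126ad² + 210a − 238ab − 56ab² − 342d − 471bd + 108d² + 180 + 66b − 354b² + 63b²d + 162bd² − 72b³    [combine like terms]

−399ad + 49abd + 126ad² + 210a − 238ab − 56ab² − 342d − 471bd + 108d² + 180 + 66b − 354b² + 63b²d + 162bd² − 72b³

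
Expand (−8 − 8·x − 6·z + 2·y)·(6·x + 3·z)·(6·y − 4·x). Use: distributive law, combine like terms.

−288·x·y + 192·x² − 144·y·z + 96·x·z − 336·x²·y + 192·x³ − 384·x·y·z + 240·x²·z − 108·y·z² + 72·x·z² + 72·x·y² + 36·y²·z

(−8 − 8·x − 6·z + 2·y)·(6·x + 3·z)·(6·y − 4·x)
= (−48·x − 24·z − 48·x² − 24·x·z − 36·x·z − 18·z² + 12·x·y + 6·y·z)·(6·y − 4·x)    [distributive law]
= (−48·x − 24·z − 48·x² − 60·x·z − 18·z² + 12·x·y + 6·y·z)·(6·y − 4·x)    [combine like terms]
= −288·x·y + 192·x² − 144·y·z + 96·x·z − 288·x²·y + 192·x³ − 360·x·y·z + 240·x²·z − 108·y·z² + 72·x·z² + 72·x·y² − 48·x²·y + 36·y²·z − 24·x·y·z    [distributive law]
= −288·x·y + 192·x² − 144·y·z + 96·x·z − 336·x²·y + 192·x³ − 384·x·y·z + 240·x²·z − 108·y·z² + 72·x·z² + 72·x·y² + 36·y²·z    [combine like terms]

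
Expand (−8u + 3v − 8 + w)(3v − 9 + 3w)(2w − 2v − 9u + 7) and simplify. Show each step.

−108uvw − 33uv^2 + 216u^2v + 147uv + 273uw − 648u^2 − 144u − 75uw^2 + 216u^2w − 6v^2w − 18v^3 + 165v^2 + 48vw − 501v + 18vw^2 − 87w + 504 − 45w^2 + 6w^3

(−8u + 3v − 8 + w)(3v − 9 + 3w)(2w − 2v − 9u + 7)
= (−24uv + 72u − 24uw + 9v^2 − 27v + 9vw − 24v + 72 − 24w + 3vw − 9w + 3w^2)(2w − 2v − 9u + 7)    [distributive law]
= (−24uv + 72u − 24uw + 9v^2 − 51v + 12vw + 72 − 33w + 3w^2)(2w − 2v − 9u + 7)    [combine like terms]
= −48uvw + 48uv^2 + 216u^2v − 168uv + 144uw − 144uv − 648u^2 + 504u − 48uw^2 + 48uvw + 216u^2w − 168uw + 18v^2w − 18v^3 − 81uv^2 + 63v^2 − 102vw + 102v^2 + 459uv − 357v + 24vw^2 − 24v^2w − 108uvw + 84vw + 144w − 144v − 648u + 504 − 66w^2 + 66vw + 297uw − 231w + 6w^3 − 6vw^2 − 27uw^2 + 21w^2    [distributive law]
= −108uvw − 33uv^2 + 216u^2v + 147uv + 273uw − 648u^2 − 144u − 75uw^2 + 216u^2w − 6v^2w − 18v^3 + 165v^2 + 48vw − 501v + 18vw^2 − 87w + 504 − 45w^2 + 6w^3    [combine like terms]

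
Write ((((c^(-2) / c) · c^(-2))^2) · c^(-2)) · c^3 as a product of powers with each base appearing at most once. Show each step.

((((c^(-2) / c) · c^(-2))^2) · c^(-2)) · c^3
= ((((c^(-2) / c)^2) · ((c^(-2))^2)) · c^(-2)) · c^3    [power of a product]
= (((((c^(-2))^2) / (c^2)) · ((c^(-2))^2)) · c^(-2)) · c^3    [power of a quotient]
= (((c^(-4) / (c^2)) · ((c^(-2))^2)) · c^(-2)) · c^3    [power of a power]
= ((c^(-6) · ((c^(-2))^2)) · c^(-2)) · c^3    [quotient of powers]
= ((c^(-6) · c^(-4)) · c^(-2)) · c^3    [power of a power]
= (c^(-10) · c^(-2)) · c^3    [product of powers]
= c^(-12) · c^3    [product of powers]
= c^(-9)    [product of powers]

c^(-9)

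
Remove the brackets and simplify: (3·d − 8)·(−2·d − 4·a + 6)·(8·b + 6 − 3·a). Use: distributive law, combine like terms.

−48·b·d^2 − 36·d^2 + 18·a·d^2 − 96·a·b·d − 174·a·d + 36·a^2·d + 272·b·d + 204·d + 256·a·b + 336·a − 96·a^2 − 384·b − 288

(3·d − 8)·(−2·d − 4·a + 6)·(8·b + 6 − 3·a)
= (−6·d^2 − 12·a·d + 18·d + 16·d + 32·a − 48)·(8·b + 6 − 3·a)    [distributive law]
= (−6·d^2 − 12·a·d + 34·d + 32·a − 48)·(8·b + 6 − 3·a)    [combine like terms]
= −48·b·d^2 − 36·d^2 + 18·a·d^2 − 96·a·b·d − 72·a·d + 36·a^2·d + 272·b·d + 204·d − 102·a·d + 256·a·b + 192·a − 96·a^2 − 384·b − 288 + 144·a    [distributive law]
= −48·b·d^2 − 36·d^2 + 18·a·d^2 − 96·a·b·d − 174·a·d + 36·a^2·d + 272·b·d + 204·d + 256·a·b + 336·a − 96·a^2 − 384·b − 288    [combine like terms]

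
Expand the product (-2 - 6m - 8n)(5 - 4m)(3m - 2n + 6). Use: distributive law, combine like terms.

-162m - 220n - 60 + 78m^2 + 116mn + 72m^3 + 48m^2n + 80n^2 - 64mn^2

(-2 - 6m - 8n)(5 - 4m)(3m - 2n + 6)
= (-10 + 8m - 30m + 24m^2 - 40n + 32mn)(3m - 2n + 6)    [distributive law]
= (-10 - 22m + 24m^2 - 40n + 32mn)(3m - 2n + 6)    [combine like terms]
= -30m + 20n - 60 - 66m^2 + 44mn - 132m + 72m^3 - 48m^2n + 144m^2 - 120mn + 80n^2 - 240n + 96m^2n - 64mn^2 + 192mn    [distributive law]
= -162m - 220n - 60 + 78m^2 + 116mn + 72m^3 + 48m^2n + 80n^2 - 64mn^2    [combine like terms]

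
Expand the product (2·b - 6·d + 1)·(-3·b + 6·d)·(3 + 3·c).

(2·b - 6·d + 1)·(-3·b + 6·d)·(3 + 3·c)
= (-6·b^2 + 12·b·d + 18·b·d - 36·d^2 - 3·b + 6·d)·(3 + 3·c)    [distributive law]
= (-6·b^2 + 30·b·d - 36·d^2 - 3·b + 6·d)·(3 + 3·c)    [combine like terms]
= -18·b^2 - 18·b^2·c + 90·b·d + 90·b·c·d - 108·d^2 - 108·c·d^2 - 9·b - 9·b·c + 18·d + 18·c·d    [distributive law]

-18·b^2 - 18·b^2·c + 90·b·d + 90·b·c·d - 108·d^2 - 108·c·d^2 - 9·b - 9·b·c + 18·d + 18·c·d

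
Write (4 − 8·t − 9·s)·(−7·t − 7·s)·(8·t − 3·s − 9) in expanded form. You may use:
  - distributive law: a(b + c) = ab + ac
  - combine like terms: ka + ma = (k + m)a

−728·t^2 − 1211·s·t + 252·t − 483·s^2 + 252·s + 448·t^3 + 784·s·t^2 + 147·s^2·t − 189·s^3

(4 − 8·t − 9·s)·(−7·t − 7·s)·(8·t − 3·s − 9)
= (−28·t − 28·s + 56·t^2 + 56·s·t + 63·s·t + 63·s^2)·(8·t − 3·s − 9)    [distributive law]
= (−28·t − 28·s + 56·t^2 + 119·s·t + 63·s^2)·(8·t − 3·s − 9)    [combine like terms]
= −224·t^2 + 84·s·t + 252·t − 224·s·t + 84·s^2 + 252·s + 448·t^3 − 168·s·t^2 − 504·t^2 + 952·s·t^2 − 357·s^2·t − 1071·s·t + 504·s^2·t − 189·s^3 − 567·s^2    [distributive law]
= −728·t^2 − 1211·s·t + 252·t − 483·s^2 + 252·s + 448·t^3 + 784·s·t^2 + 147·s^2·t − 189·s^3    [combine like terms]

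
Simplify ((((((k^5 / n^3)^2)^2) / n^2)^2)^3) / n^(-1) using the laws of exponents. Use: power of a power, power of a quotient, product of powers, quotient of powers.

((((((k^5 / n^3)^2)^2) / n^2)^2)^3) / n^(-1)
= (((((k^5 / n^3)^2)^2) / n^2)^6) / n^(-1)    [power of a power]
= (((((k^5 / n^3)^2)^2)^6) / ((n^2)^6)) / n^(-1)    [power of a quotient]
= ((((k^5 / n^3)^2)^12) / ((n^2)^6)) / n^(-1)    [power of a power]
= (((k^5 / n^3)^24) / ((n^2)^6)) / n^(-1)    [power of a power]
= ((((k^5)^24) / ((n^3)^24)) / ((n^2)^6)) / n^(-1)    [power of a quotient]
= ((k^120 / ((n^3)^24)) / ((n^2)^6)) / n^(-1)    [power of a power]
= ((k^120 / n^72) / ((n^2)^6)) / n^(-1)    [power of a power]
= ((k^120 / n^72) / n^12) / n^(-1)    [power of a power]
= k^120n^(-83)    [quotient of powers; product of powers]

k^120n^(-83)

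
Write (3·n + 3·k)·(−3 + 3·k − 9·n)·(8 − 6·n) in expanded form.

(3·n + 3·k)·(−3 + 3·k − 9·n)·(8 − 6·n)
= (−9·n + 9·k·n − 27·n^2 − 9·k + 9·k^2 − 27·k·n)·(8 − 6·n)    [distributive law]
= (−9·n − 18·k·n − 27·n^2 − 9·k + 9·k^2)·(8 − 6·n)    [combine like terms]
= −72·n + 54·n^2 − 144·k·n + 108·k·n^2 − 216·n^2 + 162·n^3 − 72·k + 54·k·n + 72·k^2 − 54·k^2·n    [distributive law]
= −72·n − 162·n^2 − 90·k·n + 108·k·n^2 + 162·n^3 − 72·k + 72·k^2 − 54·k^2·n    [combine like terms]

−72·n − 162·n^2 − 90·k·n + 108·k·n^2 + 162·n^3 − 72·k + 72·k^2 − 54·k^2·n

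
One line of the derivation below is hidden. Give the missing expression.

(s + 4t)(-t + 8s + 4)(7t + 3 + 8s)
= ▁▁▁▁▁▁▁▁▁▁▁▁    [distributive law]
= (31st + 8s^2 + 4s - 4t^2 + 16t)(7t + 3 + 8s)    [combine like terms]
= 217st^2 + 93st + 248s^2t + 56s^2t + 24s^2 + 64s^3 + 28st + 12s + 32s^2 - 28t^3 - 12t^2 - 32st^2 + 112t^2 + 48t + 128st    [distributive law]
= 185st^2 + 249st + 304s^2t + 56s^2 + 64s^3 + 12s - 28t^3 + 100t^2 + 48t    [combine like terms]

By distributive law:

(-st + 8s^2 + 4s - 4t^2 + 32st + 16t)(7t + 3 + 8s)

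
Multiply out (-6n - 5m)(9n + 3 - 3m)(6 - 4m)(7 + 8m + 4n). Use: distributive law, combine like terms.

-2700n^2 - 1440mn^2 - 1296n^3 + 2160m^2n^2 + 864mn^3 - 756n - 1854mn + 636m^2n + 624m^3n - 630m + 330m^2 + 780m^3 - 480m^4

(-6n - 5m)(9n + 3 - 3m)(6 - 4m)(7 + 8m + 4n)
= (-54n^2 - 18n + 18mn - 45mn - 15m + 15m^2)(6 - 4m)(7 + 8m + 4n)    [distributive law]
= (-54n^2 - 18n - 27mn - 15m + 15m^2)(6 - 4m)(7 + 8m + 4n)    [combine like terms]
= (-324n^2 + 216mn^2 - 108n + 72mn - 162mn + 108m^2n - 90m + 60m^2 + 90m^2 - 60m^3)(7 + 8m + 4n)    [distributive law]
= (-324n^2 + 216mn^2 - 108n - 90mn + 108m^2n - 90m + 150m^2 - 60m^3)(7 + 8m + 4n)    [combine like terms]
= -2268n^2 - 2592mn^2 - 1296n^3 + 1512mn^2 + 1728m^2n^2 + 864mn^3 - 756n - 864mn - 432n^2 - 630mn - 720m^2n - 360mn^2 + 756m^2n + 864m^3n + 432m^2n^2 - 630m - 720m^2 - 360mn + 1050m^2 + 1200m^3 + 600m^2n - 420m^3 - 480m^4 - 240m^3n    [distributive law]
= -2700n^2 - 1440mn^2 - 1296n^3 + 2160m^2n^2 + 864mn^3 - 756n - 1854mn + 636m^2n + 624m^3n - 630m + 330m^2 + 780m^3 - 480m^4    [combine like terms]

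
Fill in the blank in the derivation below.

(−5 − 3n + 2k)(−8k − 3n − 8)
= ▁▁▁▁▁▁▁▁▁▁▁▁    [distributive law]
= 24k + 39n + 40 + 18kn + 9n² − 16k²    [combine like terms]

Applying distributive law to the line above:

40k + 15n + 40 + 24kn + 9n² + 24n − 16k² − 6kn − 16k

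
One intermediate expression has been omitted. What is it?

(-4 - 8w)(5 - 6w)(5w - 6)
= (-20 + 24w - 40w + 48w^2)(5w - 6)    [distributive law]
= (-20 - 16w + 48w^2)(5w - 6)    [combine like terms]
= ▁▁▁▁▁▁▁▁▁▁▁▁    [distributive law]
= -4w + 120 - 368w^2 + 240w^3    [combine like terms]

By distributive law:

-100w + 120 - 80w^2 + 96w + 240w^3 - 288w^2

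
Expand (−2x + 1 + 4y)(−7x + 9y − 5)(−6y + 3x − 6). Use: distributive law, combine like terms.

−222x²y + 42x³ − 75x² + 384xy² + 225xy − 33x − 150y² + 96y + 30 − 216y³

(−2x + 1 + 4y)(−7x + 9y − 5)(−6y + 3x − 6)
= (14x² − 18xy + 10x − 7x + 9y − 5 − 28xy + 36y² − 20y)(−6y + 3x − 6)    [distributive law]
= (14x² − 46xy + 3x − 11y − 5 + 36y²)(−6y + 3x − 6)    [combine like terms]
= −84x²y + 42x³ − 84x² + 276xy² − 138x²y + 276xy − 18xy + 9x² − 18x + 66y² − 33xy + 66y + 30y − 15x + 30 − 216y³ + 108xy² − 216y²    [distributive law]
= −222x²y + 42x³ − 75x² + 384xy² + 225xy − 33x − 150y² + 96y + 30 − 216y³    [combine like terms]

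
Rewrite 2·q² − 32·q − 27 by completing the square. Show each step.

2(q − 8)² − 155

2·q² − 32·q − 27
= 2(q² − 16·q) − 27    [factor out 2 from the q-terms]
= 2(q² − 16·q + 64 − 64) − 27    [add and subtract 64 inside the bracket]
= 2(q − 8)² − 128 − 27    [perfect-square identity]
= 2(q − 8)² − 155    [combine constants]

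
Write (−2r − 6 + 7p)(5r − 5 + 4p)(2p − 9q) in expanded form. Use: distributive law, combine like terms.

−20pr^2 + 90qr^2 − 40pr + 180qr + 54p^2r − 243pqr + 60p − 270q − 118p^2 + 531pq + 56p^3 − 252p^2q

(−2r − 6 + 7p)(5r − 5 + 4p)(2p − 9q)
= (−10r^2 + 10r − 8pr − 30r + 30 − 24p + 35pr − 35p + 28p^2)(2p − 9q)    [distributive law]
= (−10r^2 − 20r + 27pr + 30 − 59p + 28p^2)(2p − 9q)    [combine like terms]
= −20pr^2 + 90qr^2 − 40pr + 180qr + 54p^2r − 243pqr + 60p − 270q − 118p^2 + 531pq + 56p^3 − 252p^2q    [distributive law]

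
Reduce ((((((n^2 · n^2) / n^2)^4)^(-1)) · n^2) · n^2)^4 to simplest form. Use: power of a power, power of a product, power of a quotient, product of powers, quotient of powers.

n^(-16)

((((((n^2 · n^2) / n^2)^4)^(-1)) · n^2) · n^2)^4
= ((((((n^2 · n^2) / n^2)^4)^(-1)) · n^2)^4) · ((n^2)^4)    [power of a product]
= ((((((n^2 · n^2) / n^2)^4)^(-1))^4) · ((n^2)^4)) · ((n^2)^4)    [power of a product]
= (((((n^2 · n^2) / n^2)^4)^(-4)) · ((n^2)^4)) · ((n^2)^4)    [power of a power]
= ((((n^2 · n^2) / n^2)^(-16)) · ((n^2)^4)) · ((n^2)^4)    [power of a power]
= ((((n^2 · n^2)^(-16)) / ((n^2)^(-16))) · ((n^2)^4)) · ((n^2)^4)    [power of a quotient]
= (((((n^2)^(-16)) · ((n^2)^(-16))) / ((n^2)^(-16))) · ((n^2)^4)) · ((n^2)^4)    [power of a product]
= (((n^(-32) · ((n^2)^(-16))) / ((n^2)^(-16))) · ((n^2)^4)) · ((n^2)^4)    [power of a power]
= (((n^(-32) · n^(-32)) / ((n^2)^(-16))) · ((n^2)^4)) · ((n^2)^4)    [power of a power]
= ((n^(-64) / ((n^2)^(-16))) · ((n^2)^4)) · ((n^2)^4)    [product of powers]
= ((n^(-64) / n^(-32)) · ((n^2)^4)) · ((n^2)^4)    [power of a power]
= (n^(-32) · ((n^2)^4)) · ((n^2)^4)    [quotient of powers]
= (n^(-32) · n^8) · ((n^2)^4)    [power of a power]
= n^(-24) · ((n^2)^4)    [product of powers]
= n^(-24) · n^8    [power of a power]
= n^(-16)    [product of powers]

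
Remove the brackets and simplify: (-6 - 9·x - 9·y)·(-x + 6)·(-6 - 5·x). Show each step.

468·x + 186·x² + 216 - 45·x³ + 216·x·y - 45·x²·y + 324·y

(-6 - 9·x - 9·y)·(-x + 6)·(-6 - 5·x)
= (6·x - 36 + 9·x² - 54·x + 9·x·y - 54·y)·(-6 - 5·x)    [distributive law]
= (-48·x - 36 + 9·x² + 9·x·y - 54·y)·(-6 - 5·x)    [combine like terms]
= 288·x + 240·x² + 216 + 180·x - 54·x² - 45·x³ - 54·x·y - 45·x²·y + 324·y + 270·x·y    [distributive law]
= 468·x + 186·x² + 216 - 45·x³ + 216·x·y - 45·x²·y + 324·y    [combine like terms]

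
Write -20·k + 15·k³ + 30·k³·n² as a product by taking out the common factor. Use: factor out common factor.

5·k(-4 + 3·k² + 6·k²·n²)

-20·k + 15·k³ + 30·k³·n²
= 5(-4·k + 3·k³ + 6·k³·n²)    [factor out 5]
= 5·k(-4 + 3·k² + 6·k²·n²)    [factor out k]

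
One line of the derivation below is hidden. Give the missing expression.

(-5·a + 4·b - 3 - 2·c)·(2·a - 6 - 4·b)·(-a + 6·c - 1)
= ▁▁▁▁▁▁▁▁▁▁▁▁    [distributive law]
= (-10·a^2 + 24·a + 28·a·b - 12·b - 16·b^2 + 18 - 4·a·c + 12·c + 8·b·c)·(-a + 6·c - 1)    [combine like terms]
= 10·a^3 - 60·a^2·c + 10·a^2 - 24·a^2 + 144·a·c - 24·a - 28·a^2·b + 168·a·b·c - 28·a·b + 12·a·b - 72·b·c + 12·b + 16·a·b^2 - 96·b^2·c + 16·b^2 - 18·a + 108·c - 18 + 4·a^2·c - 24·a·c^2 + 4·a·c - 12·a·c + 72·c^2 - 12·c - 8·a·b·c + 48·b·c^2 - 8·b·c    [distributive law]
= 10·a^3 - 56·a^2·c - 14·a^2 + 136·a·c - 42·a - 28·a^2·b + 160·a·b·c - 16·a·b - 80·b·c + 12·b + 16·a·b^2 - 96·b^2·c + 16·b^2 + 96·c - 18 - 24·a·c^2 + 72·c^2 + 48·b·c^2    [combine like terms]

After distributive law, the bracketed line is:

(-10·a^2 + 30·a + 20·a·b + 8·a·b - 24·b - 16·b^2 - 6·a + 18 + 12·b - 4·a·c + 12·c + 8·b·c)·(-a + 6·c - 1)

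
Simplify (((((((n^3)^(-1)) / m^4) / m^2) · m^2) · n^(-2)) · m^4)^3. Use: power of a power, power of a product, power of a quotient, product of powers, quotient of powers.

n^(-15)

(((((((n^3)^(-1)) / m^4) / m^2) · m^2) · n^(-2)) · m^4)^3
= (((((((n^3)^(-1)) / m^4) / m^2) · m^2) · n^(-2))^3) · ((m^4)^3)    [power of a product]
= (((((((n^3)^(-1)) / m^4) / m^2) · m^2)^3) · ((n^(-2))^3)) · ((m^4)^3)    [power of a product]
= (((((((n^3)^(-1)) / m^4) / m^2)^3) · ((m^2)^3)) · ((n^(-2))^3)) · ((m^4)^3)    [power of a product]
= (((((((n^3)^(-1)) / m^4)^3) / ((m^2)^3)) · ((m^2)^3)) · ((n^(-2))^3)) · ((m^4)^3)    [power of a quotient]
= (((((((n^3)^(-1))^3) / ((m^4)^3)) / ((m^2)^3)) · ((m^2)^3)) · ((n^(-2))^3)) · ((m^4)^3)    [power of a quotient]
= ((((((n^3)^(-3)) / ((m^4)^3)) / ((m^2)^3)) · ((m^2)^3)) · ((n^(-2))^3)) · ((m^4)^3)    [power of a power]
= ((((n^(-9) / ((m^4)^3)) / ((m^2)^3)) · ((m^2)^3)) · ((n^(-2))^3)) · ((m^4)^3)    [power of a power]
= ((((n^(-9) / m^12) / ((m^2)^3)) · ((m^2)^3)) · ((n^(-2))^3)) · ((m^4)^3)    [power of a power]
= ((((n^(-9) / m^12) / m^6) · ((m^2)^3)) · ((n^(-2))^3)) · ((m^4)^3)    [power of a power]
= ((((n^(-9) / m^12) / m^6) · m^6) · ((n^(-2))^3)) · ((m^4)^3)    [power of a power]
= ((((n^(-9) / m^12) / m^6) · m^6) · n^(-6)) · ((m^4)^3)    [power of a power]
= ((((n^(-9) / m^12) / m^6) · m^6) · n^(-6)) · m^12    [power of a power]
= n^(-15)    [quotient of powers; product of powers]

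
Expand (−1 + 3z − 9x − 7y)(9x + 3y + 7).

−72x − 52y − 7 + 27xz + 9yz + 21z − 81x^2 − 90xy − 21y^2

(−1 + 3z − 9x − 7y)(9x + 3y + 7)
= −9x − 3y − 7 + 27xz + 9yz + 21z − 81x^2 − 27xy − 63x − 63xy − 21y^2 − 49y    [distributive law]
= −72x − 52y − 7 + 27xz + 9yz + 21z − 81x^2 − 90xy − 21y^2    [combine like terms]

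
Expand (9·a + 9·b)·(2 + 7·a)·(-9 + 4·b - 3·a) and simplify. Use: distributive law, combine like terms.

-162·a - 549·a·b - 621·a^2 + 63·a^2·b - 189·a^3 - 162·b + 72·b^2 + 252·a·b^2

(9·a + 9·b)·(2 + 7·a)·(-9 + 4·b - 3·a)
= (18·a + 63·a^2 + 18·b + 63·a·b)·(-9 + 4·b - 3·a)    [distributive law]
= -162·a + 72·a·b - 54·a^2 - 567·a^2 + 252·a^2·b - 189·a^3 - 162·b + 72·b^2 - 54·a·b - 567·a·b + 252·a·b^2 - 189·a^2·b    [distributive law]
= -162·a - 549·a·b - 621·a^2 + 63·a^2·b - 189·a^3 - 162·b + 72·b^2 + 252·a·b^2    [combine like terms]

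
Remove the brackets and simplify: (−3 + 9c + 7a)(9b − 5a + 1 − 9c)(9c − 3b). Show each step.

(−3 + 9c + 7a)(9b − 5a + 1 − 9c)(9c − 3b)
= (−27b + 15a − 3 + 27c + 81bc − 45ac + 9c − 81c^2 + 63ab − 35a^2 + 7a − 63ac)(9c − 3b)    [distributive law]
= (−27b + 22a − 3 + 36c + 81bc − 108ac − 81c^2 + 63ab − 35a^2)(9c − 3b)    [combine like terms]
= −243bc + 81b^2 + 198ac − 66ab − 27c + 9b + 324c^2 − 108bc + 729bc^2 − 243b^2c − 972ac^2 + 324abc − 729c^3 + 243bc^2 + 567abc − 189ab^2 − 315a^2c + 105a^2b    [distributive law]
= −351bc + 81b^2 + 198ac − 66ab − 27c + 9b + 324c^2 + 972bc^2 − 243b^2c − 972ac^2 + 891abc − 729c^3 − 189ab^2 − 315a^2c + 105a^2b    [combine like terms]

−351bc + 81b^2 + 198ac − 66ab − 27c + 9b + 324c^2 + 972bc^2 − 243b^2c − 972ac^2 + 891abc − 729c^3 − 189ab^2 − 315a^2c + 105a^2b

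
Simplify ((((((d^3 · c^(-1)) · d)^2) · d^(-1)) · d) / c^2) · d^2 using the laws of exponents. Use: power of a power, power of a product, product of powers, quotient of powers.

((((((d^3 · c^(-1)) · d)^2) · d^(-1)) · d) / c^2) · d^2
= ((((((d^3 · c^(-1))^2) · (d^2)) · d^(-1)) · d) / c^2) · d^2    [power of a product]
= (((((((d^3)^2) · ((c^(-1))^2)) · (d^2)) · d^(-1)) · d) / c^2) · d^2    [power of a product]
= (((((d^6 · ((c^(-1))^2)) · (d^2)) · d^(-1)) · d) / c^2) · d^2    [power of a power]
= (((((d^6 · c^(-2)) · (d^2)) · d^(-1)) · d) / c^2) · d^2    [power of a power]
= c^(-4)d^10    [quotient of powers; product of powers]

c^(-4)d^10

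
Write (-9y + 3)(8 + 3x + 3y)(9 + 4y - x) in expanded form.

(-9y + 3)(8 + 3x + 3y)(9 + 4y - x)
= (-72y - 27xy - 27y^2 + 24 + 9x + 9y)(9 + 4y - x)    [distributive law]
= (-63y - 27xy - 27y^2 + 24 + 9x)(9 + 4y - x)    [combine like terms]
= -567y - 252y^2 + 63xy - 243xy - 108xy^2 + 27x^2y - 243y^2 - 108y^3 + 27xy^2 + 216 + 96y - 24x + 81x + 36xy - 9x^2    [distributive law]
= -471y - 495y^2 - 144xy - 81xy^2 + 27x^2y - 108y^3 + 216 + 57x - 9x^2    [combine like terms]

-471y - 495y^2 - 144xy - 81xy^2 + 27x^2y - 108y^3 + 216 + 57x - 9x^2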